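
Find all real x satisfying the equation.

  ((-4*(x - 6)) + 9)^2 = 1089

Step 1. [((-4*(x - 6)) + 9)^2 = 1089] 1089 ≥ 0, LHS is (·)² — take ±√ ⇒ sqrt: (-4*(x - 6)) + 9 = 33 or -33.
Step 2. [(-4*(x - 6)) + 9 = 33 or -33] peel the +9: subtract 9 from each side. So sub: -4*(x - 6) = 24 or -42.
Step 3. [-4*(x - 6) = 24 or -42] LHS = -4·(…); ÷-4 both sides ⇒ div: x - 6 = -6 or 21/2.
Step 4. [x - 6 = -6 or 21/2] 6 comes off first (add 6), so sub: x = 0 or 33/2.

Answer: x ∈ {0, 33/2}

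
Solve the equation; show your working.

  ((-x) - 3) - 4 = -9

Step 1. [((-x) - 3) - 4 = -9] 4 comes off first (add 4), so sub: (-x) - 3 = -5.
Step 2. [(-x) - 3 = -5] peel the -3: add 3 from each side, so sub: -x = -2.
Step 3. [-x = -2] flip signs both sides. So neg: x = 2.

Answer: x ∈ {2}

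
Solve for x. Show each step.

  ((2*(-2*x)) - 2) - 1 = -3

Step 1. [((2*(-2*x)) - 2) - 1 = -3] peel the -1: add 1 from each side, so sub: (2*(-2*x)) - 2 = -2.
Step 2. [(2*(-2*x)) - 2 = -2] 2 comes off first (add 2) ⇒ sub: 2*(-2*x) = 0.
Step 3. [2*(-2*x) = 0] 2·(inner) — divide through by 2. So div: -2*x = 0.
Step 4. [-2*x = 0] -2 out front; divide by -2. So div: x = 0.

Answer: x ∈ {0}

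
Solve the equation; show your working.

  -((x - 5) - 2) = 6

Step 1. [-((x - 5) - 2) = 6] LHS negated; negate both sides, so neg: (x - 5) - 2 = -6.
Step 2. [(x - 5) - 2 = -6] the outer -2 inverts by adding 2, so sub: x - 5 = -4.
Step 3. [x - 5 = -4] peel the -5: add 5 from each side, so sub: x = 1.

Answer: x ∈ {1}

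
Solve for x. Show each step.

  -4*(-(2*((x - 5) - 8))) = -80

Step 1. [-4*(-(2*((x - 5) - 8))) = -80] LHS = -4·(…); ÷-4 both sides, so div: -(2*((x - 5) - 8)) = 20.
Step 2. [-(2*((x - 5) - 8)) = 20] LHS negated; negate both sides. So neg: 2*((x - 5) - 8) = -20.
Step 3. [2*((x - 5) - 8) = -20] divide by the outer 2. So div: (x - 5) - 8 = -10.
Step 4. [(x - 5) - 8 = -10] peel the -8: add 8 from each side, so sub: x - 5 = -2.
Step 5. [x - 5 = -2] 5 comes off first (add 5). So sub: x = 3.

Answer: x ∈ {3}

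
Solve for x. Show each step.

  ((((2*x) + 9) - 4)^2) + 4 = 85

Step 1. [((((2*x) + 9) - 4)^2) + 4 = 85] +4 is outermost — subtract 4 both sides. So sub: (((2*x) + 9) - 4)^2 = 81.
Step 2. [(((2*x) + 9) - 4)^2 = 81] LHS squared, RHS 81 ≥ 0: apply √ (±), so sqrt: ((2*x) + 9) - 4 = 9 or -9.
Step 3. [((2*x) + 9) - 4 = 9 or -9] add 4: x sits inside (… - 4) ⇒ sub: (2*x) + 9 = 13 or -5.
Step 4. [(2*x) + 9 = 13 or -5] the outer +9 inverts by subtracting 9. So sub: 2*x = 4 or -14.
Step 5. [2*x = 4 or -14] 2 out front; divide by 2. So div: x = 2 or -7.

Answer: x ∈ {-7, 2}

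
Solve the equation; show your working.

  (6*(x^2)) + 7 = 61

Step 1. [(6*(x^2)) + 7 = 61] peel the +7: subtract 7 from each side, so sub: 6*(x^2) = 54.
Step 2. [6*(x^2) = 54] 6·(inner) — divide through by 6. So div: x^2 = 9.
Step 3. [x^2 = 9] LHS squared, RHS 9 ≥ 0: apply √ (±). So sqrt: x = 3 or -3.

Answer: x ∈ {-3, 3}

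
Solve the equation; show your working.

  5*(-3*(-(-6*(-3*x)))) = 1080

Step 1. [5*(-3*(-(-6*(-3*x)))) = 1080] 5 out front; divide by 5, so div: -3*(-(-6*(-3*x))) = 216.
Step 2. [-3*(-(-6*(-3*x))) = 216] -3 out front; divide by -3, so div: -(-6*(-3*x)) = -72.
Step 3. [-(-6*(-3*x)) = -72] leading − — multiply by −1, so neg: -6*(-3*x) = 72.
Step 4. [-6*(-3*x) = 72] -6 out front; divide by -6. So div: -3*x = -12.
Step 5. [-3*x = -12] -3·(inner) — divide through by -3, so div: x = 4.

Answer: x ∈ {4}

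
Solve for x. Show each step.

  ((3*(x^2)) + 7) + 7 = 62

Step 1. [((3*(x^2)) + 7) + 7 = 62] peel the +7: subtract 7 from each side. So sub: (3*(x^2)) + 7 = 55.
Step 2. [(3*(x^2)) + 7 = 55] peel the +7: subtract 7 from each side. So sub: 3*(x^2) = 48.
Step 3. [3*(x^2) = 48] divide by the outer 3, so div: x^2 = 16.
Step 4. [x^2 = 16] √ both sides: 16 ≥ 0 gives two branches. So sqrt: x = 4 or -4.

Answer: x ∈ {-4, 4}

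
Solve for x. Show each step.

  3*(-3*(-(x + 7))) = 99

Step 1. [3*(-3*(-(x + 7))) = 99] LHS = 3·(…); ÷3 both sides, so div: -3*(-(x + 7)) = 33.
Step 2. [-3*(-(x + 7)) = 33] divide by the outer -3 ⇒ div: -(x + 7) = -11.
Step 3. [-(x + 7) = -11] leading − — multiply by −1 ⇒ neg: x + 7 = 11.
Step 4. [x + 7 = 11] the outer +7 inverts by subtracting 7 ⇒ sub: x = 4.

Answer: x ∈ {4}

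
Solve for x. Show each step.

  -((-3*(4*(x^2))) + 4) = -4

Step 1. [-((-3*(4*(x^2))) + 4) = -4] LHS negated; negate both sides. So neg: (-3*(4*(x^2))) + 4 = 4.
Step 2. [(-3*(4*(x^2))) + 4 = 4] subtract 4: x sits inside (… + 4). So sub: -3*(4*(x^2)) = 0.
Step 3. [-3*(4*(x^2)) = 0] LHS = -3·(…); ÷-3 both sides. So div: 4*(x^2) = 0.
Step 4. [4*(x^2) = 0] divide by the outer 4. So div: x^2 = 0.
Step 5. [x^2 = 0] LHS squared, RHS 0 ≥ 0: apply √ (±) ⇒ sqrt: x = 0.

Answer: x ∈ {0}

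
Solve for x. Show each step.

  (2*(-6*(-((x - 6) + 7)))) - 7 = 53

Step 1. [(2*(-6*(-((x - 6) + 7)))) - 7 = 53] peel the -7: add 7 from each side ⇒ sub: 2*(-6*(-((x - 6) + 7))) = 60.
Step 2. [2*(-6*(-((x - 6) + 7))) = 60] divide by the outer 2 ⇒ div: -6*(-((x - 6) + 7)) = 30.
Step 3. [-6*(-((x - 6) + 7)) = 30] -6 out front; divide by -6. So div: -((x - 6) + 7) = -5.
Step 4. [-((x - 6) + 7) = -5] flip signs both sides ⇒ neg: (x - 6) + 7 = 5.
Step 5. [(x - 6) + 7 = 5] peel the +7: subtract 7 from each side. So sub: x - 6 = -2.
Step 6. [x - 6 = -2] the outer -6 inverts by adding 6 ⇒ sub: x = 4.

Answer: x ∈ {4}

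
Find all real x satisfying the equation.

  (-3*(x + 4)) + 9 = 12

Step 1. [(-3*(x + 4)) + 9 = 12] the outer +9 inverts by subtracting 9 ⇒ sub: -3*(x + 4) = 3.
Step 2. [-3*(x + 4) = 3] divide by the outer -3 ⇒ div: x + 4 = -1.
Step 3. [x + 4 = -1] subtract 4: x sits inside (… + 4) ⇒ sub: x = -5.

Answer: x ∈ {-5}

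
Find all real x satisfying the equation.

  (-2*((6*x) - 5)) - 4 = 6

Step 1. [(-2*((6*x) - 5)) - 4 = 6] the outer -4 inverts by adding 4, so sub: -2*((6*x) - 5) = 10.
Step 2. [-2*((6*x) - 5) = 10] leading coefficient -2: divide by -2. So div: (6*x) - 5 = -5.
Step 3. [(6*x) - 5 = -5] -5 is outermost — add 5 both sides ⇒ sub: 6*x = 0.
Step 4. [6*x = 0] divide by the outer 6. So div: x = 0.

Answer: x ∈ {0}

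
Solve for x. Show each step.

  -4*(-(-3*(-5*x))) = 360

Step 1. [-4*(-(-3*(-5*x))) = 360] LHS = -4·(…); ÷-4 both sides ⇒ div: -(-3*(-5*x)) = -90.
Step 2. [-(-3*(-5*x)) = -90] flip signs both sides ⇒ neg: -3*(-5*x) = 90.
Step 3. [-3*(-5*x) = 90] -3·(inner) — divide through by -3 ⇒ div: -5*x = -30.
Step 4. [-5*x = -30] -5 out front; divide by -5 ⇒ div: x = 6.

Answer: x ∈ {6}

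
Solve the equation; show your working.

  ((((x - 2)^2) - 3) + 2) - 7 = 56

Step 1. [((((x - 2)^2) - 3) + 2) - 7 = 56] 7 comes off first (add 7), so sub: (((x - 2)^2) - 3) + 2 = 63.
Step 2. [(((x - 2)^2) - 3) + 2 = 63] +2 is outermost — subtract 2 both sides. So sub: ((x - 2)^2) - 3 = 61.
Step 3. [((x - 2)^2) - 3 = 61] peel the -3: add 3 from each side, so sub: (x - 2)^2 = 64.
Step 4. [(x - 2)^2 = 64] 64 ≥ 0, LHS is (·)² — take ±√. So sqrt: x - 2 = 8 or -8.
Step 5. [x - 2 = 8 or -8] peel the -2: add 2 from each side. So sub: x = 10 or -6.

Answer: x ∈ {-6, 10}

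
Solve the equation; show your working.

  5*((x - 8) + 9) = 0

Step 1. [5*((x - 8) + 9) = 0] LHS = 5·(…); ÷5 both sides. So div: (x - 8) + 9 = 0.
Step 2. [(x - 8) + 9 = 0] subtract 9: x sits inside (… + 9) ⇒ sub: x - 8 = -9.
Step 3. [x - 8 = -9] 8 comes off first (add 8), so sub: x = -1.

Answer: x ∈ {-1}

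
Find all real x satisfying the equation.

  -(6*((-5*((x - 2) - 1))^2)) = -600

Step 1. [-(6*((-5*((x - 2) - 1))^2)) = -600] flip signs both sides. So neg: 6*((-5*((x - 2) - 1))^2) = 600.
Step 2. [6*((-5*((x - 2) - 1))^2) = 600] 6 out front; divide by 6. So div: (-5*((x - 2) - 1))^2 = 100.
Step 3. [(-5*((x - 2) - 1))^2 = 100] LHS squared, RHS 100 ≥ 0: apply √ (±) ⇒ sqrt: -5*((x - 2) - 1) = 10 or -10.
Step 4. [-5*((x - 2) - 1) = 10 or -10] -5 out front; divide by -5. So div: (x - 2) - 1 = -2 or 2.
Step 5. [(x - 2) - 1 = -2 or 2] the outer -1 inverts by adding 1, so sub: x - 2 = -1 or 3.
Step 6. [x - 2 = -1 or 3] peel the -2: add 2 from each side ⇒ sub: x = 1 or 5.

Answer: x ∈ {1, 5}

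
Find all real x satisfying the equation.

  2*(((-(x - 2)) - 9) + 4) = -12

Step 1. [2*(((-(x - 2)) - 9) + 4) = -12] 2 out front; divide by 2 ⇒ div: ((-(x - 2)) - 9) + 4 = -6.
Step 2. [((-(x - 2)) - 9) + 4 = -6] 4 comes off first (subtract 4). So sub: (-(x - 2)) - 9 = -10.
Step 3. [(-(x - 2)) - 9 = -10] 9 comes off first (add 9), so sub: -(x - 2) = -1.
Step 4. [-(x - 2) = -1] flip signs both sides ⇒ neg: x - 2 = 1.
Step 5. [x - 2 = 1] the outer -2 inverts by adding 2 ⇒ sub: x = 3.

Answer: x ∈ {3}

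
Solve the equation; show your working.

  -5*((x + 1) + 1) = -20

Step 1. [-5*((x + 1) + 1) = -20] leading coefficient -5: divide by -5. So div: (x + 1) + 1 = 4.
Step 2. [(x + 1) + 1 = 4] +1 is outermost — subtract 1 both sides ⇒ sub: x + 1 = 3.
Step 3. [x + 1 = 3] peel the +1: subtract 1 from each side, so sub: x = 2.

Answer: x ∈ {2}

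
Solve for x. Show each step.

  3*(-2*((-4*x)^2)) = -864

Step 1. [3*(-2*((-4*x)^2)) = -864] leading coefficient 3: divide by 3 ⇒ div: -2*((-4*x)^2) = -288.
Step 2. [-2*((-4*x)^2) = -288] -2 out front; divide by -2 ⇒ div: (-4*x)^2 = 144.
Step 3. [(-4*x)^2 = 144] LHS squared, RHS 144 ≥ 0: apply √ (±), so sqrt: -4*x = 12 or -12.
Step 4. [-4*x = 12 or -12] -4 out front; divide by -4, so div: x = -3 or 3.

Answer: x ∈ {-3, 3}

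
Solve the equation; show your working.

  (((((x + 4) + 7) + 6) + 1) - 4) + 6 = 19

Step 1. [(((((x + 4) + 7) + 6) + 1) - 4) + 6 = 19] +6 is outermost — subtract 6 both sides ⇒ sub: ((((x + 4) + 7) + 6) + 1) - 4 = 13.
Step 2. [((((x + 4) + 7) + 6) + 1) - 4 = 13] 4 comes off first (add 4) ⇒ sub: (((x + 4) + 7) + 6) + 1 = 17.
Step 3. [(((x + 4) + 7) + 6) + 1 = 17] 1 comes off first (subtract 1), so sub: ((x + 4) + 7) + 6 = 16.
Step 4. [((x + 4) + 7) + 6 = 16] +6 is outermost — subtract 6 both sides ⇒ sub: (x + 4) + 7 = 10.
Step 5. [(x + 4) + 7 = 10] peel the +7: subtract 7 from each side, so sub: x + 4 = 3.
Step 6. [x + 4 = 3] 4 comes off first (subtract 4), so sub: x = -1.

Answer: x ∈ {-1}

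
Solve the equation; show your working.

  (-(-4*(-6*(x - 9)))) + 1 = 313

Step 1. [(-(-4*(-6*(x - 9)))) + 1 = 313] the outer +1 inverts by subtracting 1, so sub: -(-4*(-6*(x - 9))) = 312.
Step 2. [-(-4*(-6*(x - 9))) = 312] leading − — multiply by −1 ⇒ neg: -4*(-6*(x - 9)) = -312.
Step 3. [-4*(-6*(x - 9)) = -312] -4 out front; divide by -4 ⇒ div: -6*(x - 9) = 78.
Step 4. [-6*(x - 9) = 78] -6·(inner) — divide through by -6. So div: x - 9 = -13.
Step 5. [x - 9 = -13] 9 comes off first (add 9). So sub: x = -4.

Answer: x ∈ {-4}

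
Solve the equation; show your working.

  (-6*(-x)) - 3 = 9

Step 1. [(-6*(-x)) - 3 = 9] add 3: x sits inside (… - 3), so sub: -6*(-x) = 12.
Step 2. [-6*(-x) = 12] leading coefficient -6: divide by -6. So div: -x = -2.
Step 3. [-x = -2] flip signs both sides, so neg: x = 2.

Answer: x ∈ {2}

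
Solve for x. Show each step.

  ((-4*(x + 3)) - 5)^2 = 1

Step 1. [((-4*(x + 3)) - 5)^2 = 1] √ both sides: 1 ≥ 0 gives two branches. So sqrt: (-4*(x + 3)) - 5 = 1 or -1.
Step 2. [(-4*(x + 3)) - 5 = 1 or -1] -5 is outermost — add 5 both sides ⇒ sub: -4*(x + 3) = 6 or 4.
Step 3. [-4*(x + 3) = 6 or 4] divide by the outer -4. So div: x + 3 = -3/2 or -1.
Step 4. [x + 3 = -3/2 or -1] subtract 3: x sits inside (… + 3), so sub: x = -9/2 or -4.

Answer: x ∈ {-9/2, -4}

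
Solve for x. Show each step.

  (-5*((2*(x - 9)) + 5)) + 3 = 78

Step 1. [(-5*((2*(x - 9)) + 5)) + 3 = 78] +3 is outermost — subtract 3 both sides ⇒ sub: -5*((2*(x - 9)) + 5) = 75.
Step 2. [-5*((2*(x - 9)) + 5) = 75] divide by the outer -5 ⇒ div: (2*(x - 9)) + 5 = -15.
Step 3. [(2*(x - 9)) + 5 = -15] the outer +5 inverts by subtracting 5 ⇒ sub: 2*(x - 9) = -20.
Step 4. [2*(x - 9) = -20] 2·(inner) — divide through by 2, so div: x - 9 = -10.
Step 5. [x - 9 = -10] peel the -9: add 9 from each side ⇒ sub: x = -1.

Answer: x ∈ {-1}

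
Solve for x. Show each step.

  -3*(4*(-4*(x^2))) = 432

Step 1. [-3*(4*(-4*(x^2))) = 432] LHS = -3·(…); ÷-3 both sides. So div: 4*(-4*(x^2)) = -144.
Step 2. [4*(-4*(x^2)) = -144] LHS = 4·(…); ÷4 both sides ⇒ div: -4*(x^2) = -36.
Step 3. [-4*(x^2) = -36] -4 out front; divide by -4 ⇒ div: x^2 = 9.
Step 4. [x^2 = 9] LHS squared, RHS 9 ≥ 0: apply √ (±), so sqrt: x = 3 or -3.

Answer: x ∈ {-3, 3}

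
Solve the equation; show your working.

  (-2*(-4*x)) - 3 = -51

Step 1. [(-2*(-4*x)) - 3 = -51] peel the -3: add 3 from each side. So sub: -2*(-4*x) = -48.
Step 2. [-2*(-4*x) = -48] LHS = -2·(…); ÷-2 both sides. So div: -4*x = 24.
Step 3. [-4*x = 24] -4 out front; divide by -4, so div: x = -6.

Answer: x ∈ {-6}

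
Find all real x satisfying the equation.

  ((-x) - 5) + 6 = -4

Step 1. [((-x) - 5) + 6 = -4] peel the +6: subtract 6 from each side, so sub: (-x) - 5 = -10.
Step 2. [(-x) - 5 = -10] -5 is outermost — add 5 both sides ⇒ sub: -x = -5.
Step 3. [-x = -5] LHS negated; negate both sides. So neg: x = 5.

Answer: x ∈ {5}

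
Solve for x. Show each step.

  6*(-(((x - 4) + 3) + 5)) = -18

Step 1. [6*(-(((x - 4) + 3) + 5)) = -18] 6 out front; divide by 6 ⇒ div: -(((x - 4) + 3) + 5) = -3.
Step 2. [-(((x - 4) + 3) + 5) = -3] flip signs both sides ⇒ neg: ((x - 4) + 3) + 5 = 3.
Step 3. [((x - 4) + 3) + 5 = 3] subtract 5: x sits inside (… + 5), so sub: (x - 4) + 3 = -2.
Step 4. [(x - 4) + 3 = -2] peel the +3: subtract 3 from each side ⇒ sub: x - 4 = -5.
Step 5. [x - 4 = -5] the outer -4 inverts by adding 4, so sub: x = -1.

Answer: x ∈ {-1}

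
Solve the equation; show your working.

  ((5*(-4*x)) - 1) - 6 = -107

Step 1. [((5*(-4*x)) - 1) - 6 = -107] 6 comes off first (add 6) ⇒ sub: (5*(-4*x)) - 1 = -101.
Step 2. [(5*(-4*x)) - 1 = -101] 1 comes off first (add 1) ⇒ sub: 5*(-4*x) = -100.
Step 3. [5*(-4*x) = -100] 5·(inner) — divide through by 5 ⇒ div: -4*x = -20.
Step 4. [-4*x = -20] leading coefficient -4: divide by -4 ⇒ div: x = 5.

Answer: x ∈ {5}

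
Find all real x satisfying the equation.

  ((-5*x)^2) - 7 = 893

Step 1. [((-5*x)^2) - 7 = 893] add 7: x sits inside (… - 7), so sub: (-5*x)^2 = 900.
Step 2. [(-5*x)^2 = 900] 900 ≥ 0, LHS is (·)² — take ±√, so sqrt: -5*x = 30 or -30.
Step 3. [-5*x = 30 or -30] -5 out front; divide by -5 ⇒ div: x = -6 or 6.

Answer: x ∈ {-6, 6}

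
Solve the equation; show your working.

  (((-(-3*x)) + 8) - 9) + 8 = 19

Step 1. [(((-(-3*x)) + 8) - 9) + 8 = 19] peel the +8: subtract 8 from each side ⇒ sub: ((-(-3*x)) + 8) - 9 = 11.
Step 2. [((-(-3*x)) + 8) - 9 = 11] the outer -9 inverts by adding 9. So sub: (-(-3*x)) + 8 = 20.
Step 3. [(-(-3*x)) + 8 = 20] +8 is outermost — subtract 8 both sides. So sub: -(-3*x) = 12.
Step 4. [-(-3*x) = 12] LHS negated; negate both sides, so neg: -3*x = -12.
Step 5. [-3*x = -12] -3·(inner) — divide through by -3. So div: x = 4.

Answer: x ∈ {4}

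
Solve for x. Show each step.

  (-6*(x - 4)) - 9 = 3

Step 1. [(-6*(x - 4)) - 9 = 3] the outer -9 inverts by adding 9, so sub: -6*(x - 4) = 12.
Step 2. [-6*(x - 4) = 12] divide by the outer -6. So div: x - 4 = -2.
Step 3. [x - 4 = -2] peel the -4: add 4 from each side, so sub: x = 2.

Answer: x ∈ {2}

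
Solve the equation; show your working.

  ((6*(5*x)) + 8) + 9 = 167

Step 1. [((6*(5*x)) + 8) + 9 = 167] 9 comes off first (subtract 9), so sub: (6*(5*x)) + 8 = 158.
Step 2. [(6*(5*x)) + 8 = 158] peel the +8: subtract 8 from each side, so sub: 6*(5*x) = 150.
Step 3. [6*(5*x) = 150] divide by the outer 6. So div: 5*x = 25.
Step 4. [5*x = 25] 5·(inner) — divide through by 5, so div: x = 5.

Answer: x ∈ {5}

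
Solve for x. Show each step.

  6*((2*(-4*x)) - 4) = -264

Step 1. [6*((2*(-4*x)) - 4) = -264] leading coefficient 6: divide by 6, so div: (2*(-4*x)) - 4 = -44.
Step 2. [(2*(-4*x)) - 4 = -44] 2 | LHS and 2 | -44: pull 2 out ⇒ factor: (-4*x) - 2 = -22.
Step 3. [(-4*x) - 2 = -22] -2 is outermost — add 2 both sides. So sub: -4*x = -20.
Step 4. [-4*x = -20] leading coefficient -4: divide by -4 ⇒ div: x = 5.

Answer: x ∈ {5}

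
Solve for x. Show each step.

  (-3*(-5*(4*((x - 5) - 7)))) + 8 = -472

Step 1. [(-3*(-5*(4*((x - 5) - 7)))) + 8 = -472] 8 comes off first (subtract 8), so sub: -3*(-5*(4*((x - 5) - 7))) = -480.
Step 2. [-3*(-5*(4*((x - 5) - 7))) = -480] leading coefficient -3: divide by -3, so div: -5*(4*((x - 5) - 7)) = 160.
Step 3. [-5*(4*((x - 5) - 7)) = 160] divide by the outer -5 ⇒ div: 4*((x - 5) - 7) = -32.
Step 4. [4*((x - 5) - 7) = -32] 4·(inner) — divide through by 4. So div: (x - 5) - 7 = -8.
Step 5. [(x - 5) - 7 = -8] add 7: x sits inside (… - 7). So sub: x - 5 = -1.
Step 6. [x - 5 = -1] peel the -5: add 5 from each side ⇒ sub: x = 4.

Answer: x ∈ {4}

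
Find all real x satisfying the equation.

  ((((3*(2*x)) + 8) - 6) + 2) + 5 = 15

Step 1. [((((3*(2*x)) + 8) - 6) + 2) + 5 = 15] 5 comes off first (subtract 5), so sub: (((3*(2*x)) + 8) - 6) + 2 = 10.
Step 2. [(((3*(2*x)) + 8) - 6) + 2 = 10] 2 comes off first (subtract 2). So sub: ((3*(2*x)) + 8) - 6 = 8.
Step 3. [((3*(2*x)) + 8) - 6 = 8] -6 is outermost — add 6 both sides ⇒ sub: (3*(2*x)) + 8 = 14.
Step 4. [(3*(2*x)) + 8 = 14] peel the +8: subtract 8 from each side ⇒ sub: 3*(2*x) = 6.
Step 5. [3*(2*x) = 6] leading coefficient 3: divide by 3, so div: 2*x = 2.
Step 6. [2*x = 2] 2·(inner) — divide through by 2 ⇒ div: x = 1.

Answer: x ∈ {1}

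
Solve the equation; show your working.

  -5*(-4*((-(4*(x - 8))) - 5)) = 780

Step 1. [-5*(-4*((-(4*(x - 8))) - 5)) = 780] leading coefficient -5: divide by -5, so div: -4*((-(4*(x - 8))) - 5) = -156.
Step 2. [-4*((-(4*(x - 8))) - 5) = -156] LHS = -4·(…); ÷-4 both sides, so div: (-(4*(x - 8))) - 5 = 39.
Step 3. [(-(4*(x - 8))) - 5 = 39] peel the -5: add 5 from each side, so sub: -(4*(x - 8)) = 44.
Step 4. [-(4*(x - 8)) = 44] LHS negated; negate both sides, so neg: 4*(x - 8) = -44.
Step 5. [4*(x - 8) = -44] divide by the outer 4. So div: x - 8 = -11.
Step 6. [x - 8 = -11] the outer -8 inverts by adding 8 ⇒ sub: x = -3.

Answer: x ∈ {-3}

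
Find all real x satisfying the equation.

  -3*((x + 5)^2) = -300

Step 1. [-3*((x + 5)^2) = -300] leading coefficient -3: divide by -3 ⇒ div: (x + 5)^2 = 100.
Step 2. [(x + 5)^2 = 100] LHS squared, RHS 100 ≥ 0: apply √ (±). So sqrt: x + 5 = 10 or -10.
Step 3. [x + 5 = 10 or -10] +5 is outermost — subtract 5 both sides, so sub: x = 5 or -15.

Answer: x ∈ {-15, 5}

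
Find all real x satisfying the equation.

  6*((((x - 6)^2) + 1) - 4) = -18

Step 1. [6*((((x - 6)^2) + 1) - 4) = -18] leading coefficient 6: divide by 6. So div: (((x - 6)^2) + 1) - 4 = -3.
Step 2. [(((x - 6)^2) + 1) - 4 = -3] -4 is outermost — add 4 both sides. So sub: ((x - 6)^2) + 1 = 1.
Step 3. [((x - 6)^2) + 1 = 1] the outer +1 inverts by subtracting 1 ⇒ sub: (x - 6)^2 = 0.
Step 4. [(x - 6)^2 = 0] LHS squared, RHS 0 ≥ 0: apply √ (±) ⇒ sqrt: x - 6 = 0.
Step 5. [x - 6 = 0] peel the -6: add 6 from each side, so sub: x = 6.

Answer: x ∈ {6}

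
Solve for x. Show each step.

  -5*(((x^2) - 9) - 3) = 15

Step 1. [-5*(((x^2) - 9) - 3) = 15] leading coefficient -5: divide by -5, so div: ((x^2) - 9) - 3 = -3.
Step 2. [((x^2) - 9) - 3 = -3] -3 is outermost — add 3 both sides ⇒ sub: (x^2) - 9 = 0.
Step 3. [(x^2) - 9 = 0] add 9: x sits inside (… - 9). So sub: x^2 = 9.
Step 4. [x^2 = 9] LHS squared, RHS 9 ≥ 0: apply √ (±) ⇒ sqrt: x = 3 or -3.

Answer: x ∈ {-3, 3}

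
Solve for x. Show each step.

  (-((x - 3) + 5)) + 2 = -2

Step 1. [(-((x - 3) + 5)) + 2 = -2] subtract 2: x sits inside (… + 2) ⇒ sub: -((x - 3) + 5) = -4.
Step 2. [-((x - 3) + 5) = -4] LHS negated; negate both sides. So neg: (x - 3) + 5 = 4.
Step 3. [(x - 3) + 5 = 4] 5 comes off first (subtract 5) ⇒ sub: x - 3 = -1.
Step 4. [x - 3 = -1] -3 is outermost — add 3 both sides. So sub: x = 2.

Answer: x ∈ {2}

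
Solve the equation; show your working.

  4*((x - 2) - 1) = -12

Step 1. [4*((x - 2) - 1) = -12] leading coefficient 4: divide by 4 ⇒ div: (x - 2) - 1 = -3.
Step 2. [(x - 2) - 1 = -3] -1 is outermost — add 1 both sides, so sub: x - 2 = -2.
Step 3. [x - 2 = -2] peel the -2: add 2 from each side, so sub: x = 0.

Answer: x ∈ {0}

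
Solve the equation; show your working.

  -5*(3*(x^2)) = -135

Step 1. [-5*(3*(x^2)) = -135] LHS = -5·(…); ÷-5 both sides. So div: 3*(x^2) = 27.
Step 2. [3*(x^2) = 27] leading coefficient 3: divide by 3, so div: x^2 = 9.
Step 3. [x^2 = 9] LHS squared, RHS 9 ≥ 0: apply √ (±). So sqrt: x = 3 or -3.

Answer: x ∈ {-3, 3}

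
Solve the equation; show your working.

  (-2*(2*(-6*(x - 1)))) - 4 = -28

Step 1. [(-2*(2*(-6*(x - 1)))) - 4 = -28] peel the -4: add 4 from each side, so sub: -2*(2*(-6*(x - 1))) = -24.
Step 2. [-2*(2*(-6*(x - 1))) = -24] -2 out front; divide by -2 ⇒ div: 2*(-6*(x - 1)) = 12.
Step 3. [2*(-6*(x - 1)) = 12] 2·(inner) — divide through by 2 ⇒ div: -6*(x - 1) = 6.
Step 4. [-6*(x - 1) = 6] divide by the outer -6 ⇒ div: x - 1 = -1.
Step 5. [x - 1 = -1] the outer -1 inverts by adding 1. So sub: x = 0.

Answer: x ∈ {0}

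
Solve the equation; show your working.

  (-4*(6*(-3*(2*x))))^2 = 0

Step 1. [(-4*(6*(-3*(2*x))))^2 = 0] 0 ≥ 0, LHS is (·)² — take ±√. So sqrt: -4*(6*(-3*(2*x))) = 0.
Step 2. [-4*(6*(-3*(2*x))) = 0] -4·(inner) — divide through by -4 ⇒ div: 6*(-3*(2*x)) = 0.
Step 3. [6*(-3*(2*x)) = 0] 6 out front; divide by 6. So div: -3*(2*x) = 0.
Step 4. [-3*(2*x) = 0] -3·(inner) — divide through by -3. So div: 2*x = 0.
Step 5. [2*x = 0] LHS = 2·(…); ÷2 both sides ⇒ div: x = 0.

Answer: x ∈ {0}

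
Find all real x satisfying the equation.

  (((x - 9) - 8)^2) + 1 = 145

Step 1. [(((x - 9) - 8)^2) + 1 = 145] peel the +1: subtract 1 from each side ⇒ sub: ((x - 9) - 8)^2 = 144.
Step 2. [((x - 9) - 8)^2 = 144] LHS squared, RHS 144 ≥ 0: apply √ (±). So sqrt: (x - 9) - 8 = 12 or -12.
Step 3. [(x - 9) - 8 = 12 or -12] 8 comes off first (add 8) ⇒ sub: x - 9 = 20 or -4.
Step 4. [x - 9 = 20 or -4] 9 comes off first (add 9) ⇒ sub: x = 29 or 5.

Answer: x ∈ {5, 29}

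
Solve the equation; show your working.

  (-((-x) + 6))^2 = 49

Step 1. [(-((-x) + 6))^2 = 49] LHS squared, RHS 49 ≥ 0: apply √ (±). So sqrt: -((-x) + 6) = 7 or -7.
Step 2. [-((-x) + 6) = 7 or -7] flip signs both sides, so neg: (-x) + 6 = -7 or 7.
Step 3. [(-x) + 6 = -7 or 7] the outer +6 inverts by subtracting 6, so sub: -x = -13 or 1.
Step 4. [-x = -13 or 1] LHS negated; negate both sides ⇒ neg: x = 13 or -1.

Answer: x ∈ {-1, 13}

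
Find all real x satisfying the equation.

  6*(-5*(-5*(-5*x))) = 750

Step 1. [6*(-5*(-5*(-5*x))) = 750] LHS = 6·(…); ÷6 both sides ⇒ div: -5*(-5*(-5*x)) = 125.
Step 2. [-5*(-5*(-5*x)) = 125] -5·(inner) — divide through by -5. So div: -5*(-5*x) = -25.
Step 3. [-5*(-5*x) = -25] -5 out front; divide by -5, so div: -5*x = 5.
Step 4. [-5*x = 5] -5·(inner) — divide through by -5. So div: x = -1.

Answer: x ∈ {-1}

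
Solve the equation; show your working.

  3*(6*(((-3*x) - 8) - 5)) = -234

Step 1. [3*(6*(((-3*x) - 8) - 5)) = -234] divide by the outer 3. So div: 6*(((-3*x) - 8) - 5) = -78.
Step 2. [6*(((-3*x) - 8) - 5) = -78] LHS = 6·(…); ÷6 both sides, so div: ((-3*x) - 8) - 5 = -13.
Step 3. [((-3*x) - 8) - 5 = -13] 5 comes off first (add 5) ⇒ sub: (-3*x) - 8 = -8.
Step 4. [(-3*x) - 8 = -8] peel the -8: add 8 from each side, so sub: -3*x = 0.
Step 5. [-3*x = 0] divide by the outer -3 ⇒ div: x = 0.

Answer: x ∈ {0}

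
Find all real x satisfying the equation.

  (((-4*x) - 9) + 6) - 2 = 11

Step 1. [(((-4*x) - 9) + 6) - 2 = 11] -2 is outermost — add 2 both sides, so sub: ((-4*x) - 9) + 6 = 13.
Step 2. [((-4*x) - 9) + 6 = 13] peel the +6: subtract 6 from each side, so sub: (-4*x) - 9 = 7.
Step 3. [(-4*x) - 9 = 7] the outer -9 inverts by adding 9, so sub: -4*x = 16.
Step 4. [-4*x = 16] leading coefficient -4: divide by -4, so div: x = -4.

Answer: x ∈ {-4}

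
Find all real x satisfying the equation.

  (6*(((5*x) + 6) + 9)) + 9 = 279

Step 1. [(6*(((5*x) + 6) + 9)) + 9 = 279] 9 comes off first (subtract 9), so sub: 6*(((5*x) + 6) + 9) = 270.
Step 2. [6*(((5*x) + 6) + 9) = 270] LHS = 6·(…); ÷6 both sides, so div: ((5*x) + 6) + 9 = 45.
Step 3. [((5*x) + 6) + 9 = 45] +9 is outermost — subtract 9 both sides. So sub: (5*x) + 6 = 36.
Step 4. [(5*x) + 6 = 36] +6 is outermost — subtract 6 both sides, so sub: 5*x = 30.
Step 5. [5*x = 30] 5 out front; divide by 5, so div: x = 6.

Answer: x ∈ {6}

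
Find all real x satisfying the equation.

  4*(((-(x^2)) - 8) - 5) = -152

Step 1. [4*(((-(x^2)) - 8) - 5) = -152] divide by the outer 4. So div: ((-(x^2)) - 8) - 5 = -38.
Step 2. [((-(x^2)) - 8) - 5 = -38] add 5: x sits inside (… - 5), so sub: (-(x^2)) - 8 = -33.
Step 3. [(-(x^2)) - 8 = -33] add 8: x sits inside (… - 8). So sub: -(x^2) = -25.
Step 4. [-(x^2) = -25] flip signs both sides. So neg: x^2 = 25.
Step 5. [x^2 = 25] √ both sides: 25 ≥ 0 gives two branches. So sqrt: x = 5 or -5.

Answer: x ∈ {-5, 5}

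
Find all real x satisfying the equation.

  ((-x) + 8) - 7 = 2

Step 1. [((-x) + 8) - 7 = 2] peel the -7: add 7 from each side ⇒ sub: (-x) + 8 = 9.
Step 2. [(-x) + 8 = 9] subtract 8: x sits inside (… + 8) ⇒ sub: -x = 1.
Step 3. [-x = 1] flip signs both sides ⇒ neg: x = -1.

Answer: x ∈ {-1}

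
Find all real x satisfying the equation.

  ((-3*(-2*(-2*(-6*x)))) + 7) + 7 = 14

Step 1. [((-3*(-2*(-2*(-6*x)))) + 7) + 7 = 14] the outer +7 inverts by subtracting 7 ⇒ sub: (-3*(-2*(-2*(-6*x)))) + 7 = 7.
Step 2. [(-3*(-2*(-2*(-6*x)))) + 7 = 7] +7 is outermost — subtract 7 both sides. So sub: -3*(-2*(-2*(-6*x))) = 0.
Step 3. [-3*(-2*(-2*(-6*x))) = 0] divide by the outer -3, so div: -2*(-2*(-6*x)) = 0.
Step 4. [-2*(-2*(-6*x)) = 0] divide by the outer -2. So div: -2*(-6*x) = 0.
Step 5. [-2*(-6*x) = 0] -2·(inner) — divide through by -2. So div: -6*x = 0.
Step 6. [-6*x = 0] divide by the outer -6, so div: x = 0.

Answer: x ∈ {0}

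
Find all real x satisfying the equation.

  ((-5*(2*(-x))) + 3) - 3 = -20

Step 1. [((-5*(2*(-x))) + 3) - 3 = -20] -3 is outermost — add 3 both sides ⇒ sub: (-5*(2*(-x))) + 3 = -17.
Step 2. [(-5*(2*(-x))) + 3 = -17] peel the +3: subtract 3 from each side. So sub: -5*(2*(-x)) = -20.
Step 3. [-5*(2*(-x)) = -20] LHS = -5·(…); ÷-5 both sides, so div: 2*(-x) = 4.
Step 4. [2*(-x) = 4] 2·(inner) — divide through by 2 ⇒ div: -x = 2.
Step 5. [-x = 2] LHS negated; negate both sides. So neg: x = -2.

Answer: x ∈ {-2}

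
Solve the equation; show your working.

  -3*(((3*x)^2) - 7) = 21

Step 1. [-3*(((3*x)^2) - 7) = 21] leading coefficient -3: divide by -3. So div: ((3*x)^2) - 7 = -7.
Step 2. [((3*x)^2) - 7 = -7] the outer -7 inverts by adding 7. So sub: (3*x)^2 = 0.
Step 3. [(3*x)^2 = 0] √ both sides: 0 ≥ 0 gives two branches, so sqrt: 3*x = 0.
Step 4. [3*x = 0] 3 out front; divide by 3. So div: x = 0.

Answer: x ∈ {0}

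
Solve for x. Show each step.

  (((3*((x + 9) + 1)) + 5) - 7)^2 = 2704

Step 1. [(((3*((x + 9) + 1)) + 5) - 7)^2 = 2704] √ both sides: 2704 ≥ 0 gives two branches. So sqrt: ((3*((x + 9) + 1)) + 5) - 7 = 52 or -52.
Step 2. [((3*((x + 9) + 1)) + 5) - 7 = 52 or -52] peel the -7: add 7 from each side ⇒ sub: (3*((x + 9) + 1)) + 5 = 59 or -45.
Step 3. [(3*((x + 9) + 1)) + 5 = 59 or -45] +5 is outermost — subtract 5 both sides, so sub: 3*((x + 9) + 1) = 54 or -50.
Step 4. [3*((x + 9) + 1) = 54 or -50] 3·(inner) — divide through by 3 ⇒ div: (x + 9) + 1 = 18 or -50/3.
Step 5. [(x + 9) + 1 = 18 or -50/3] subtract 1: x sits inside (… + 1). So sub: x + 9 = 17 or -53/3.
Step 6. [x + 9 = 17 or -53/3] subtract 9: x sits inside (… + 9) ⇒ sub: x = 8 or -80/3.

Answer: x ∈ {-80/3, 8}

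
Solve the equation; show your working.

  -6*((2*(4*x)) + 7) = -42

Step 1. [-6*((2*(4*x)) + 7) = -42] leading coefficient -6: divide by -6 ⇒ div: (2*(4*x)) + 7 = 7.
Step 2. [(2*(4*x)) + 7 = 7] peel the +7: subtract 7 from each side. So sub: 2*(4*x) = 0.
Step 3. [2*(4*x) = 0] divide by the outer 2, so div: 4*x = 0.
Step 4. [4*x = 0] 4 out front; divide by 4 ⇒ div: x = 0.

Answer: x ∈ {0}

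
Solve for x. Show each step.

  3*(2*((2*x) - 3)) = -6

Step 1. [3*(2*((2*x) - 3)) = -6] leading coefficient 3: divide by 3. So div: 2*((2*x) - 3) = -2.
Step 2. [2*((2*x) - 3) = -2] 2 out front; divide by 2. So div: (2*x) - 3 = -1.
Step 3. [(2*x) - 3 = -1] the outer -3 inverts by adding 3 ⇒ sub: 2*x = 2.
Step 4. [2*x = 2] 2·(inner) — divide through by 2. So div: x = 1.

Answer: x ∈ {1}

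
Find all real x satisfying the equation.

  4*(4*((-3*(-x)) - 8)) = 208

Step 1. [4*(4*((-3*(-x)) - 8)) = 208] leading coefficient 4: divide by 4, so div: 4*((-3*(-x)) - 8) = 52.
Step 2. [4*((-3*(-x)) - 8) = 52] 4 out front; divide by 4 ⇒ div: (-3*(-x)) - 8 = 13.
Step 3. [(-3*(-x)) - 8 = 13] peel the -8: add 8 from each side, so sub: -3*(-x) = 21.
Step 4. [-3*(-x) = 21] -3·(inner) — divide through by -3, so div: -x = -7.
Step 5. [-x = -7] flip signs both sides. So neg: x = 7.

Answer: x ∈ {7}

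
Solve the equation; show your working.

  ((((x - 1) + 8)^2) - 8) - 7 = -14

Step 1. [((((x - 1) + 8)^2) - 8) - 7 = -14] -7 is outermost — add 7 both sides, so sub: (((x - 1) + 8)^2) - 8 = -7.
Step 2. [(((x - 1) + 8)^2) - 8 = -7] 8 comes off first (add 8) ⇒ sub: ((x - 1) + 8)^2 = 1.
Step 3. [((x - 1) + 8)^2 = 1] 1 ≥ 0, LHS is (·)² — take ±√ ⇒ sqrt: (x - 1) + 8 = 1 or -1.
Step 4. [(x - 1) + 8 = 1 or -1] the outer +8 inverts by subtracting 8. So sub: x - 1 = -7 or -9.
Step 5. [x - 1 = -7 or -9] the outer -1 inverts by adding 1. So sub: x = -6 or -8.

Answer: x ∈ {-8, -6}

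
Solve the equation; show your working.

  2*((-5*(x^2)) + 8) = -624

Step 1. [2*((-5*(x^2)) + 8) = -624] 2 out front; divide by 2, so div: (-5*(x^2)) + 8 = -312.
Step 2. [(-5*(x^2)) + 8 = -312] +8 is outermost — subtract 8 both sides, so sub: -5*(x^2) = -320.
Step 3. [-5*(x^2) = -320] -5·(inner) — divide through by -5. So div: x^2 = 64.
Step 4. [x^2 = 64] 64 ≥ 0, LHS is (·)² — take ±√. So sqrt: x = 8 or -8.

Answer: x ∈ {-8, 8}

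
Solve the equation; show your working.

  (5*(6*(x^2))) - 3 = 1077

Step 1. [(5*(6*(x^2))) - 3 = 1077] add 3: x sits inside (… - 3), so sub: 5*(6*(x^2)) = 1080.
Step 2. [5*(6*(x^2)) = 1080] leading coefficient 5: divide by 5 ⇒ div: 6*(x^2) = 216.
Step 3. [6*(x^2) = 216] leading coefficient 6: divide by 6. So div: x^2 = 36.
Step 4. [x^2 = 36] 36 ≥ 0, LHS is (·)² — take ±√. So sqrt: x = 6 or -6.

Answer: x ∈ {-6, 6}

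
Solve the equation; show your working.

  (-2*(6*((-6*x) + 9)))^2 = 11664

Step 1. [(-2*(6*((-6*x) + 9)))^2 = 11664] 11664 ≥ 0, LHS is (·)² — take ±√, so sqrt: -2*(6*((-6*x) + 9)) = 108 or -108.
Step 2. [-2*(6*((-6*x) + 9)) = 108 or -108] LHS = -2·(…); ÷-2 both sides, so div: 6*((-6*x) + 9) = -54 or 54.
Step 3. [6*((-6*x) + 9) = -54 or 54] LHS = 6·(…); ÷6 both sides ⇒ div: (-6*x) + 9 = -9 or 9.
Step 4. [(-6*x) + 9 = -9 or 9] +9 is outermost — subtract 9 both sides. So sub: -6*x = -18 or 0.
Step 5. [-6*x = -18 or 0] divide by the outer -6 ⇒ div: x = 3 or 0.

Answer: x ∈ {0, 3}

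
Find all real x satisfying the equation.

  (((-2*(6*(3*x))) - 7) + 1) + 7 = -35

Step 1. [(((-2*(6*(3*x))) - 7) + 1) + 7 = -35] 7 comes off first (subtract 7). So sub: ((-2*(6*(3*x))) - 7) + 1 = -42.
Step 2. [((-2*(6*(3*x))) - 7) + 1 = -42] peel the +1: subtract 1 from each side ⇒ sub: (-2*(6*(3*x))) - 7 = -43.
Step 3. [(-2*(6*(3*x))) - 7 = -43] peel the -7: add 7 from each side ⇒ sub: -2*(6*(3*x)) = -36.
Step 4. [-2*(6*(3*x)) = -36] divide by the outer -2. So div: 6*(3*x) = 18.
Step 5. [6*(3*x) = 18] divide by the outer 6 ⇒ div: 3*x = 3.
Step 6. [3*x = 3] leading coefficient 3: divide by 3. So div: x = 1.

Answer: x ∈ {1}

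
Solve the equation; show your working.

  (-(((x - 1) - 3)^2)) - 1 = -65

Step 1. [(-(((x - 1) - 3)^2)) - 1 = -65] add 1: x sits inside (… - 1) ⇒ sub: -(((x - 1) - 3)^2) = -64.
Step 2. [-(((x - 1) - 3)^2) = -64] flip signs both sides, so neg: ((x - 1) - 3)^2 = 64.
Step 3. [((x - 1) - 3)^2 = 64] 64 ≥ 0, LHS is (·)² — take ±√ ⇒ sqrt: (x - 1) - 3 = 8 or -8.
Step 4. [(x - 1) - 3 = 8 or -8] add 3: x sits inside (… - 3), so sub: x - 1 = 11 or -5.
Step 5. [x - 1 = 11 or -5] the outer -1 inverts by adding 1. So sub: x = 12 or -4.

Answer: x ∈ {-4, 12}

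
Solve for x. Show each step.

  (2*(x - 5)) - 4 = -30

Step 1. [(2*(x - 5)) - 4 = -30] 2 divides every term; factor it out, so factor: (x - 5) - 2 = -15.
Step 2. [(x - 5) - 2 = -15] peel the -2: add 2 from each side. So sub: x - 5 = -13.
Step 3. [x - 5 = -13] 5 comes off first (add 5), so sub: x = -8.

Answer: x ∈ {-8}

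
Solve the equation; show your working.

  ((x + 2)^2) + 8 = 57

Step 1. [((x + 2)^2) + 8 = 57] 8 comes off first (subtract 8). So sub: (x + 2)^2 = 49.
Step 2. [(x + 2)^2 = 49] 49 ≥ 0, LHS is (·)² — take ±√. So sqrt: x + 2 = 7 or -7.
Step 3. [x + 2 = 7 or -7] subtract 2: x sits inside (… + 2) ⇒ sub: x = 5 or -9.

Answer: x ∈ {-9, 5}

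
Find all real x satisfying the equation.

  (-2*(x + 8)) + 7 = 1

Step 1. [(-2*(x + 8)) + 7 = 1] +7 is outermost — subtract 7 both sides ⇒ sub: -2*(x + 8) = -6.
Step 2. [-2*(x + 8) = -6] -2·(inner) — divide through by -2 ⇒ div: x + 8 = 3.
Step 3. [x + 8 = 3] peel the +8: subtract 8 from each side ⇒ sub: x = -5.

Answer: x ∈ {-5}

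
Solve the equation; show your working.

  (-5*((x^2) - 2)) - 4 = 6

Step 1. [(-5*((x^2) - 2)) - 4 = 6] 4 comes off first (add 4), so sub: -5*((x^2) - 2) = 10.
Step 2. [-5*((x^2) - 2) = 10] divide by the outer -5 ⇒ div: (x^2) - 2 = -2.
Step 3. [(x^2) - 2 = -2] peel the -2: add 2 from each side, so sub: x^2 = 0.
Step 4. [x^2 = 0] LHS squared, RHS 0 ≥ 0: apply √ (±). So sqrt: x = 0.

Answer: x ∈ {0}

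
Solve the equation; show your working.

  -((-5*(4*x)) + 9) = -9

Step 1. [-((-5*(4*x)) + 9) = -9] LHS negated; negate both sides. So neg: (-5*(4*x)) + 9 = 9.
Step 2. [(-5*(4*x)) + 9 = 9] +9 is outermost — subtract 9 both sides, so sub: -5*(4*x) = 0.
Step 3. [-5*(4*x) = 0] LHS = -5·(…); ÷-5 both sides. So div: 4*x = 0.
Step 4. [4*x = 0] 4 out front; divide by 4 ⇒ div: x = 0.

Answer: x ∈ {0}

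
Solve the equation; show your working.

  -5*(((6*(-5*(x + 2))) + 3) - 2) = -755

Step 1. [-5*(((6*(-5*(x + 2))) + 3) - 2) = -755] LHS = -5·(…); ÷-5 both sides. So div: ((6*(-5*(x + 2))) + 3) - 2 = 151.
Step 2. [((6*(-5*(x + 2))) + 3) - 2 = 151] 2 comes off first (add 2) ⇒ sub: (6*(-5*(x + 2))) + 3 = 153.
Step 3. [(6*(-5*(x + 2))) + 3 = 153] subtract 3: x sits inside (… + 3), so sub: 6*(-5*(x + 2)) = 150.
Step 4. [6*(-5*(x + 2)) = 150] 6 out front; divide by 6. So div: -5*(x + 2) = 25.
Step 5. [-5*(x + 2) = 25] leading coefficient -5: divide by -5, so div: x + 2 = -5.
Step 6. [x + 2 = -5] peel the +2: subtract 2 from each side ⇒ sub: x = -7.

Answer: x ∈ {-7}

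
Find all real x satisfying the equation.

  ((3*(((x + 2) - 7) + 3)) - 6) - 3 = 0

Step 1. [((3*(((x + 2) - 7) + 3)) - 6) - 3 = 0] 3 comes off first (add 3). So sub: (3*(((x + 2) - 7) + 3)) - 6 = 3.
Step 2. [(3*(((x + 2) - 7) + 3)) - 6 = 3] peel the -6: add 6 from each side, so sub: 3*(((x + 2) - 7) + 3) = 9.
Step 3. [3*(((x + 2) - 7) + 3) = 9] 3 out front; divide by 3, so div: ((x + 2) - 7) + 3 = 3.
Step 4. [((x + 2) - 7) + 3 = 3] 3 comes off first (subtract 3), so sub: (x + 2) - 7 = 0.
Step 5. [(x + 2) - 7 = 0] 7 comes off first (add 7) ⇒ sub: x + 2 = 7.
Step 6. [x + 2 = 7] the outer +2 inverts by subtracting 2 ⇒ sub: x = 5.

Answer: x ∈ {5}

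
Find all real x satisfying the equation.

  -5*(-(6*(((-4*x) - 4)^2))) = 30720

Step 1. [-5*(-(6*(((-4*x) - 4)^2))) = 30720] LHS = -5·(…); ÷-5 both sides, so div: -(6*(((-4*x) - 4)^2)) = -6144.
Step 2. [-(6*(((-4*x) - 4)^2)) = -6144] flip signs both sides. So neg: 6*(((-4*x) - 4)^2) = 6144.
Step 3. [6*(((-4*x) - 4)^2) = 6144] leading coefficient 6: divide by 6 ⇒ div: ((-4*x) - 4)^2 = 1024.
Step 4. [((-4*x) - 4)^2 = 1024] 1024 ≥ 0, LHS is (·)² — take ±√, so sqrt: (-4*x) - 4 = 32 or -32.
Step 5. [(-4*x) - 4 = 32 or -32] -4 divides every term; factor it out ⇒ factor: x + 1 = -8 or 8.
Step 6. [x + 1 = -8 or 8] subtract 1: x sits inside (… + 1). So sub: x = -9 or 7.

Answer: x ∈ {-9, 7}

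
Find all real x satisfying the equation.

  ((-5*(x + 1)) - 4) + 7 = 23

Step 1. [((-5*(x + 1)) - 4) + 7 = 23] the outer +7 inverts by subtracting 7 ⇒ sub: (-5*(x + 1)) - 4 = 16.
Step 2. [(-5*(x + 1)) - 4 = 16] 4 comes off first (add 4), so sub: -5*(x + 1) = 20.
Step 3. [-5*(x + 1) = 20] LHS = -5·(…); ÷-5 both sides. So div: x + 1 = -4.
Step 4. [x + 1 = -4] peel the +1: subtract 1 from each side. So sub: x = -5.

Answer: x ∈ {-5}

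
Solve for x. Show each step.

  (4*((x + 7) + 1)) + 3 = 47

Step 1. [(4*((x + 7) + 1)) + 3 = 47] peel the +3: subtract 3 from each side. So sub: 4*((x + 7) + 1) = 44.
Step 2. [4*((x + 7) + 1) = 44] 4·(inner) — divide through by 4, so div: (x + 7) + 1 = 11.
Step 3. [(x + 7) + 1 = 11] peel the +1: subtract 1 from each side. So sub: x + 7 = 10.
Step 4. [x + 7 = 10] subtract 7: x sits inside (… + 7). So sub: x = 3.

Answer: x ∈ {3}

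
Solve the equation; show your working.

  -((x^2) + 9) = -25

Step 1. [-((x^2) + 9) = -25] leading − — multiply by −1, so neg: (x^2) + 9 = 25.
Step 2. [(x^2) + 9 = 25] the outer +9 inverts by subtracting 9 ⇒ sub: x^2 = 16.
Step 3. [x^2 = 16] √ both sides: 16 ≥ 0 gives two branches. So sqrt: x = 4 or -4.

Answer: x ∈ {-4, 4}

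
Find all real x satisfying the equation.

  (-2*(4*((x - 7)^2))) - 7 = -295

Step 1. [(-2*(4*((x - 7)^2))) - 7 = -295] the outer -7 inverts by adding 7. So sub: -2*(4*((x - 7)^2)) = -288.
Step 2. [-2*(4*((x - 7)^2)) = -288] LHS = -2·(…); ÷-2 both sides ⇒ div: 4*((x - 7)^2) = 144.
Step 3. [4*((x - 7)^2) = 144] 4·(inner) — divide through by 4 ⇒ div: (x - 7)^2 = 36.
Step 4. [(x - 7)^2 = 36] LHS squared, RHS 36 ≥ 0: apply √ (±), so sqrt: x - 7 = 6 or -6.
Step 5. [x - 7 = 6 or -6] the outer -7 inverts by adding 7. So sub: x = 13 or 1.

Answer: x ∈ {1, 13}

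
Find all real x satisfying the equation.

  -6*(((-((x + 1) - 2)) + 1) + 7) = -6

Step 1. [-6*(((-((x + 1) - 2)) + 1) + 7) = -6] divide by the outer -6 ⇒ div: ((-((x + 1) - 2)) + 1) + 7 = 1.
Step 2. [((-((x + 1) - 2)) + 1) + 7 = 1] +7 is outermost — subtract 7 both sides. So sub: (-((x + 1) - 2)) + 1 = -6.
Step 3. [(-((x + 1) - 2)) + 1 = -6] peel the +1: subtract 1 from each side, so sub: -((x + 1) - 2) = -7.
Step 4. [-((x + 1) - 2) = -7] leading − — multiply by −1 ⇒ neg: (x + 1) - 2 = 7.
Step 5. [(x + 1) - 2 = 7] the outer -2 inverts by adding 2. So sub: x + 1 = 9.
Step 6. [x + 1 = 9] subtract 1: x sits inside (… + 1). So sub: x = 8.

Answer: x ∈ {8}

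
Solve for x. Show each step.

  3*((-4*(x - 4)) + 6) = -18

Step 1. [3*((-4*(x - 4)) + 6) = -18] LHS = 3·(…); ÷3 both sides. So div: (-4*(x - 4)) + 6 = -6.
Step 2. [(-4*(x - 4)) + 6 = -6] +6 is outermost — subtract 6 both sides. So sub: -4*(x - 4) = -12.
Step 3. [-4*(x - 4) = -12] LHS = -4·(…); ÷-4 both sides, so div: x - 4 = 3.
Step 4. [x - 4 = 3] add 4: x sits inside (… - 4). So sub: x = 7.

Answer: x ∈ {7}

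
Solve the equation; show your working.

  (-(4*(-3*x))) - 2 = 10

Step 1. [(-(4*(-3*x))) - 2 = 10] 2 comes off first (add 2) ⇒ sub: -(4*(-3*x)) = 12.
Step 2. [-(4*(-3*x)) = 12] leading − — multiply by −1, so neg: 4*(-3*x) = -12.
Step 3. [4*(-3*x) = -12] 4·(inner) — divide through by 4, so div: -3*x = -3.
Step 4. [-3*x = -3] LHS = -3·(…); ÷-3 both sides, so div: x = 1.

Answer: x ∈ {1}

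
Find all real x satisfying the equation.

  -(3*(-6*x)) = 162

Step 1. [-(3*(-6*x)) = 162] flip signs both sides, so neg: 3*(-6*x) = -162.
Step 2. [3*(-6*x) = -162] leading coefficient 3: divide by 3 ⇒ div: -6*x = -54.
Step 3. [-6*x = -54] -6 out front; divide by -6 ⇒ div: x = 9.

Answer: x ∈ {9}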